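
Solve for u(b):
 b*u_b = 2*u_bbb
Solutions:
 u(b) = C1 + Integral(C2*airyai(2^(2/3)*b/2) + C3*airybi(2^(2/3)*b/2), b)


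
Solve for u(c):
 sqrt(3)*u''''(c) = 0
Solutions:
 u(c) = C1 + C2*c + C3*c^2 + C4*c^3


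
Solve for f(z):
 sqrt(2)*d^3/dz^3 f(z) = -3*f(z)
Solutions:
 f(z) = C3*exp(-2^(5/6)*3^(1/3)*z/2) + (C1*sin(6^(5/6)*z/4) + C2*cos(6^(5/6)*z/4))*exp(2^(5/6)*3^(1/3)*z/4)


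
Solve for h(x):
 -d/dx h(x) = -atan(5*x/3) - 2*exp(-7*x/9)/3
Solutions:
 h(x) = C1 + x*atan(5*x/3) - 3*log(25*x^2 + 9)/10 - 6*exp(-7*x/9)/7


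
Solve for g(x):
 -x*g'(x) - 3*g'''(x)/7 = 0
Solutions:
 g(x) = C1 + Integral(C2*airyai(-3^(2/3)*7^(1/3)*x/3) + C3*airybi(-3^(2/3)*7^(1/3)*x/3), x)


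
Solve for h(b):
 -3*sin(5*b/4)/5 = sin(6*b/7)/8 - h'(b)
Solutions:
 h(b) = C1 - 7*cos(6*b/7)/48 - 12*cos(5*b/4)/25


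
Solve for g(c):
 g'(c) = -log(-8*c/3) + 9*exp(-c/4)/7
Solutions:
 g(c) = C1 - c*log(-c) + c*(-3*log(2) + 1 + log(3)) - 36*exp(-c/4)/7


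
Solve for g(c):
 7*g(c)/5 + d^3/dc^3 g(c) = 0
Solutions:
 g(c) = C3*exp(-5^(2/3)*7^(1/3)*c/5) + (C1*sin(sqrt(3)*5^(2/3)*7^(1/3)*c/10) + C2*cos(sqrt(3)*5^(2/3)*7^(1/3)*c/10))*exp(5^(2/3)*7^(1/3)*c/10)


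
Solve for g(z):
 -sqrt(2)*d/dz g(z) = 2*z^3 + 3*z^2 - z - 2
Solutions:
 g(z) = C1 - sqrt(2)*z^4/4 - sqrt(2)*z^3/2 + sqrt(2)*z^2/4 + sqrt(2)*z


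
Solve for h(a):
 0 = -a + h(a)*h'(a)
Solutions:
 h(a) = -sqrt(C1 + a^2)
 h(a) = sqrt(C1 + a^2)


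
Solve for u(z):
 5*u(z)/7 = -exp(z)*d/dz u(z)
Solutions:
 u(z) = C1*exp(5*exp(-z)/7)


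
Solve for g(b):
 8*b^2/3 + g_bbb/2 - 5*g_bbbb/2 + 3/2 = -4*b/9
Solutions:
 g(b) = C1 + C2*b + C3*b^2 + C4*exp(b/5) - 4*b^5/45 - 61*b^4/27 - 2467*b^3/54


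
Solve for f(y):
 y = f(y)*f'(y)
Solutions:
 f(y) = -sqrt(C1 + y^2)
 f(y) = sqrt(C1 + y^2)


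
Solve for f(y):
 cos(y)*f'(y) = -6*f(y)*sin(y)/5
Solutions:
 f(y) = C1*cos(y)^(6/5)


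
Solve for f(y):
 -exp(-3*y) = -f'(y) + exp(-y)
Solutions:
 f(y) = C1 - exp(-y) - exp(-3*y)/3


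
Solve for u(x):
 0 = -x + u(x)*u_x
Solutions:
 u(x) = -sqrt(C1 + x^2)
 u(x) = sqrt(C1 + x^2)


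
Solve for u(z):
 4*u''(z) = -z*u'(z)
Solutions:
 u(z) = C1 + C2*erf(sqrt(2)*z/4)


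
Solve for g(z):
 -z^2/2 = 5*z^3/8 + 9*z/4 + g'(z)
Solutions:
 g(z) = C1 - 5*z^4/32 - z^3/6 - 9*z^2/8


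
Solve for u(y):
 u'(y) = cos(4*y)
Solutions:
 u(y) = C1 + sin(4*y)/4


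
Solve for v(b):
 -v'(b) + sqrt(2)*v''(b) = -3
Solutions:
 v(b) = C1 + C2*exp(sqrt(2)*b/2) + 3*b


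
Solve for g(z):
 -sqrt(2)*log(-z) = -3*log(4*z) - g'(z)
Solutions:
 g(z) = C1 - z*(3 - sqrt(2))*log(z) + z*(-6*log(2) - sqrt(2) + 3 + sqrt(2)*I*pi)


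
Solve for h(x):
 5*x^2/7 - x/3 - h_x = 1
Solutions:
 h(x) = C1 + 5*x^3/21 - x^2/6 - x


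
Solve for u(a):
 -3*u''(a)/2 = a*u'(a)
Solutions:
 u(a) = C1 + C2*erf(sqrt(3)*a/3)


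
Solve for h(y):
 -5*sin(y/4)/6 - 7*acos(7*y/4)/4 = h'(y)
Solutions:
 h(y) = C1 - 7*y*acos(7*y/4)/4 + sqrt(16 - 49*y^2)/4 + 10*cos(y/4)/3


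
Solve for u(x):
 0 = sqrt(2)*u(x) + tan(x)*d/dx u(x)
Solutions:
 u(x) = C1/sin(x)^(sqrt(2))


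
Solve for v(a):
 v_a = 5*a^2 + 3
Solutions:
 v(a) = C1 + 5*a^3/3 + 3*a


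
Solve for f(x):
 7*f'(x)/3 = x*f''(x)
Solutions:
 f(x) = C1 + C2*x^(10/3)


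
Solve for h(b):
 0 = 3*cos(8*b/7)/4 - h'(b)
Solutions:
 h(b) = C1 + 21*sin(8*b/7)/32


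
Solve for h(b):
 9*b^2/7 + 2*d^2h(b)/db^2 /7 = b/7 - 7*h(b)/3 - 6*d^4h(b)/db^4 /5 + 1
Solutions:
 h(b) = -27*b^2/49 + 3*b/49 + (C1*sin(2^(3/4)*sqrt(3)*35^(1/4)*b*cos(atan(sqrt(3405)/5)/2)/6) + C2*cos(2^(3/4)*sqrt(3)*35^(1/4)*b*cos(atan(sqrt(3405)/5)/2)/6))*exp(-2^(3/4)*sqrt(3)*35^(1/4)*b*sin(atan(sqrt(3405)/5)/2)/6) + (C3*sin(2^(3/4)*sqrt(3)*35^(1/4)*b*cos(atan(sqrt(3405)/5)/2)/6) + C4*cos(2^(3/4)*sqrt(3)*35^(1/4)*b*cos(atan(sqrt(3405)/5)/2)/6))*exp(2^(3/4)*sqrt(3)*35^(1/4)*b*sin(atan(sqrt(3405)/5)/2)/6) + 1353/2401


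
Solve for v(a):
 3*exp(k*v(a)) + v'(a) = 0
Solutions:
 v(a) = Piecewise((log(1/(C1*k + 3*a*k))/k, Ne(k, 0)), (nan, True))
 v(a) = Piecewise((C1 - 3*a, Eq(k, 0)), (nan, True))


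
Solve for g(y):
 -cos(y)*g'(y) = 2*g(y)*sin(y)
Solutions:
 g(y) = C1*cos(y)^2


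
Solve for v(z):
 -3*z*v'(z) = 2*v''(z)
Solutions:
 v(z) = C1 + C2*erf(sqrt(3)*z/2)


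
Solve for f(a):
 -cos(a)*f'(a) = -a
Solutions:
 f(a) = C1 + Integral(a/cos(a), a)


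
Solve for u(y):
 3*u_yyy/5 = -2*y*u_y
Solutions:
 u(y) = C1 + Integral(C2*airyai(-10^(1/3)*3^(2/3)*y/3) + C3*airybi(-10^(1/3)*3^(2/3)*y/3), y)


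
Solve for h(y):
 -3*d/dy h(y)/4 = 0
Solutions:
 h(y) = C1


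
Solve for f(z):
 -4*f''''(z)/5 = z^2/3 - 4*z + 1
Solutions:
 f(z) = C1 + C2*z + C3*z^2 + C4*z^3 - z^6/864 + z^5/24 - 5*z^4/96


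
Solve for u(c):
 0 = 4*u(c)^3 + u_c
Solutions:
 u(c) = -sqrt(2)*sqrt(-1/(C1 - 4*c))/2
 u(c) = sqrt(2)*sqrt(-1/(C1 - 4*c))/2


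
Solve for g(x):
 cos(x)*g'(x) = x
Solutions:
 g(x) = C1 + Integral(x/cos(x), x)


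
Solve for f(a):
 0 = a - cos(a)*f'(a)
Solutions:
 f(a) = C1 + Integral(a/cos(a), a)


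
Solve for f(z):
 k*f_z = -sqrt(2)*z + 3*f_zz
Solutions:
 f(z) = C1 + C2*exp(k*z/3) - sqrt(2)*z^2/(2*k) - 3*sqrt(2)*z/k^2


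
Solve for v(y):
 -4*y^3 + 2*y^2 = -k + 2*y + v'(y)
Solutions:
 v(y) = C1 + k*y - y^4 + 2*y^3/3 - y^2


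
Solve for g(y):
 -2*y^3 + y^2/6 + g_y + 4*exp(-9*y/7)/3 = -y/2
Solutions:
 g(y) = C1 + y^4/2 - y^3/18 - y^2/4 + 28*exp(-9*y/7)/27


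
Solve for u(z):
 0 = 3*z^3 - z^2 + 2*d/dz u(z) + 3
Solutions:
 u(z) = C1 - 3*z^4/8 + z^3/6 - 3*z/2


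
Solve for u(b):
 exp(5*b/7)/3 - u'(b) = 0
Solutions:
 u(b) = C1 + 7*exp(5*b/7)/15


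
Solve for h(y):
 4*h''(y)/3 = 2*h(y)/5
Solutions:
 h(y) = C1*exp(-sqrt(30)*y/10) + C2*exp(sqrt(30)*y/10)


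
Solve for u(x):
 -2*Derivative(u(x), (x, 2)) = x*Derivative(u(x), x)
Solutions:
 u(x) = C1 + C2*erf(x/2)


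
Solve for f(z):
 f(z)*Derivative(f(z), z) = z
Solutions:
 f(z) = -sqrt(C1 + z^2)
 f(z) = sqrt(C1 + z^2)


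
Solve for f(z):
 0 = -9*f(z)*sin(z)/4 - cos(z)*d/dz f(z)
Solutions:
 f(z) = C1*cos(z)^(9/4)


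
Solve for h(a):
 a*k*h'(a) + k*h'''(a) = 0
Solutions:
 h(a) = C1 + Integral(C2*airyai(-a) + C3*airybi(-a), a)


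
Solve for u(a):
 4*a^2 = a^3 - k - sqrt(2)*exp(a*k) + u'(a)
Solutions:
 u(a) = C1 - a^4/4 + 4*a^3/3 + a*k + sqrt(2)*exp(a*k)/k


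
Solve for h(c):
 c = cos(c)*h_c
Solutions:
 h(c) = C1 + Integral(c/cos(c), c)


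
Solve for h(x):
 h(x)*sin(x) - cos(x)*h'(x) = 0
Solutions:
 h(x) = C1/cos(x)


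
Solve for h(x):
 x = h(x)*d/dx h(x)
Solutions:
 h(x) = -sqrt(C1 + x^2)
 h(x) = sqrt(C1 + x^2)


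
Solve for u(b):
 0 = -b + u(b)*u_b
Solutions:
 u(b) = -sqrt(C1 + b^2)
 u(b) = sqrt(C1 + b^2)


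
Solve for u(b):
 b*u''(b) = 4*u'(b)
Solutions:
 u(b) = C1 + C2*b^5


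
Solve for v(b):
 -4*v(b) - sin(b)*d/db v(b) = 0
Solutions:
 v(b) = C1*(cos(b)^2 + 2*cos(b) + 1)/(cos(b)^2 - 2*cos(b) + 1)


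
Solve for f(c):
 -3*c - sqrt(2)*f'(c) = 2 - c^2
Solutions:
 f(c) = C1 + sqrt(2)*c^3/6 - 3*sqrt(2)*c^2/4 - sqrt(2)*c


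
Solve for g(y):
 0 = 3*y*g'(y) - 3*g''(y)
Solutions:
 g(y) = C1 + C2*erfi(sqrt(2)*y/2)


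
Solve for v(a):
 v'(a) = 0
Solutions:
 v(a) = C1


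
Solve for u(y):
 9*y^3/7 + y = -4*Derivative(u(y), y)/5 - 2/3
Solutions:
 u(y) = C1 - 45*y^4/112 - 5*y^2/8 - 5*y/6


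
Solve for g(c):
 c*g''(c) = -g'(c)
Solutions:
 g(c) = C1 + C2*log(c)


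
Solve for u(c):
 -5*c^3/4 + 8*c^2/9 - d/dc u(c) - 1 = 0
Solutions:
 u(c) = C1 - 5*c^4/16 + 8*c^3/27 - c


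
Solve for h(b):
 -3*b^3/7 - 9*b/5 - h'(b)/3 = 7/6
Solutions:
 h(b) = C1 - 9*b^4/28 - 27*b^2/10 - 7*b/2


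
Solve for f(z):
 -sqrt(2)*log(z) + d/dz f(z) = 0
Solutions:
 f(z) = C1 + sqrt(2)*z*log(z) - sqrt(2)*z


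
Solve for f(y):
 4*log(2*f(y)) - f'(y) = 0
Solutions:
 -Integral(1/(log(_y) + log(2)), (_y, f(y)))/4 = C1 - y


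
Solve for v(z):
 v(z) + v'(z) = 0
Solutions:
 v(z) = C1*exp(-z)


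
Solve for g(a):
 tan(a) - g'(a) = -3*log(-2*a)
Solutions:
 g(a) = C1 + 3*a*log(-a) - 3*a + 3*a*log(2) - log(cos(a))


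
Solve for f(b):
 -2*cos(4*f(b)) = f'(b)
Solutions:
 f(b) = -asin((C1 + exp(16*b))/(C1 - exp(16*b)))/4 + pi/4
 f(b) = asin((C1 + exp(16*b))/(C1 - exp(16*b)))/4


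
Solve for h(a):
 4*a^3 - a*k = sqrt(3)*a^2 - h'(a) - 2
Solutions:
 h(a) = C1 - a^4 + sqrt(3)*a^3/3 + a^2*k/2 - 2*a


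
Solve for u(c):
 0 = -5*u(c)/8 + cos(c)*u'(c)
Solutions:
 u(c) = C1*(sin(c) + 1)^(5/16)/(sin(c) - 1)^(5/16)


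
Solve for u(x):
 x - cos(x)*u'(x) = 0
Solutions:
 u(x) = C1 + Integral(x/cos(x), x)


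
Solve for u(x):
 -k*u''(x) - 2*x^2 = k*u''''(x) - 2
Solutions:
 u(x) = C1 + C2*x + C3*exp(-I*x) + C4*exp(I*x) - x^4/(6*k) + 3*x^2/k


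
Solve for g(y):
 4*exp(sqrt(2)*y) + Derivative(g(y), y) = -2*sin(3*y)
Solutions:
 g(y) = C1 - 2*sqrt(2)*exp(sqrt(2)*y) + 2*cos(3*y)/3


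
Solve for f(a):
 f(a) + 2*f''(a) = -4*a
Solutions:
 f(a) = C1*sin(sqrt(2)*a/2) + C2*cos(sqrt(2)*a/2) - 4*a


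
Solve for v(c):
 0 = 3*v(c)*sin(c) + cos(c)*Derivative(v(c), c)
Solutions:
 v(c) = C1*cos(c)^3


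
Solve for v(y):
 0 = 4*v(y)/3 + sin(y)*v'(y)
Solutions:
 v(y) = C1*(cos(y) + 1)^(2/3)/(cos(y) - 1)^(2/3)


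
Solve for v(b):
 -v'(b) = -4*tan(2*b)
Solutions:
 v(b) = C1 - 2*log(cos(2*b))


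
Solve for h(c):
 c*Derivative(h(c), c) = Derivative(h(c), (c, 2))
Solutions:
 h(c) = C1 + C2*erfi(sqrt(2)*c/2)


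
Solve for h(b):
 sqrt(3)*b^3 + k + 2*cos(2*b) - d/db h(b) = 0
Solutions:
 h(b) = C1 + sqrt(3)*b^4/4 + b*k + sin(2*b)


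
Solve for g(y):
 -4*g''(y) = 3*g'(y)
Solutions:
 g(y) = C1 + C2*exp(-3*y/4)


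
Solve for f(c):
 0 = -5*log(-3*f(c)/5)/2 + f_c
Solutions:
 -2*Integral(1/(log(-_y) - log(5) + log(3)), (_y, f(c)))/5 = C1 - c


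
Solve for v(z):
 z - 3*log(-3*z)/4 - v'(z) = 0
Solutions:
 v(z) = C1 + z^2/2 - 3*z*log(-z)/4 + 3*z*(1 - log(3))/4


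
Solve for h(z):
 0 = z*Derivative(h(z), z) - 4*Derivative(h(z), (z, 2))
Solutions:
 h(z) = C1 + C2*erfi(sqrt(2)*z/4)


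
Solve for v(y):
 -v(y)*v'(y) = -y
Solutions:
 v(y) = -sqrt(C1 + y^2)
 v(y) = sqrt(C1 + y^2)


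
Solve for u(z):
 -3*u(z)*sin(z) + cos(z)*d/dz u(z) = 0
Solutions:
 u(z) = C1/cos(z)^3


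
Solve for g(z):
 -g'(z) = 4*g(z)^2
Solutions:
 g(z) = 1/(C1 + 4*z)


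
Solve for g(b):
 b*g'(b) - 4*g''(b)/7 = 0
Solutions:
 g(b) = C1 + C2*erfi(sqrt(14)*b/4)


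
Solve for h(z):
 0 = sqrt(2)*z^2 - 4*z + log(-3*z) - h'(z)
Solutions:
 h(z) = C1 + sqrt(2)*z^3/3 - 2*z^2 + z*log(-z) + z*(-1 + log(3))


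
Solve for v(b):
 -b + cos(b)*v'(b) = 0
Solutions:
 v(b) = C1 + Integral(b/cos(b), b)


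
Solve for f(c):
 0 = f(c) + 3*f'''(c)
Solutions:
 f(c) = C3*exp(-3^(2/3)*c/3) + (C1*sin(3^(1/6)*c/2) + C2*cos(3^(1/6)*c/2))*exp(3^(2/3)*c/6)


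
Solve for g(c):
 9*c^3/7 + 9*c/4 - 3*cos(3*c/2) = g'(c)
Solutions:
 g(c) = C1 + 9*c^4/28 + 9*c^2/8 - 2*sin(3*c/2)


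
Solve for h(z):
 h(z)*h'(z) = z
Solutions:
 h(z) = -sqrt(C1 + z^2)
 h(z) = sqrt(C1 + z^2)


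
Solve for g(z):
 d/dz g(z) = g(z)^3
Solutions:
 g(z) = -sqrt(2)*sqrt(-1/(C1 + z))/2
 g(z) = sqrt(2)*sqrt(-1/(C1 + z))/2


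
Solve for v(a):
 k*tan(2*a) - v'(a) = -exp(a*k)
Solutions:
 v(a) = C1 - k*log(cos(2*a))/2 + Piecewise((exp(a*k)/k, Ne(k, 0)), (a, True))


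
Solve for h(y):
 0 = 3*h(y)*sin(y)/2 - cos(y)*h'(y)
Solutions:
 h(y) = C1/cos(y)^(3/2)


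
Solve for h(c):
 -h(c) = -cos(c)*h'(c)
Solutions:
 h(c) = C1*sqrt(sin(c) + 1)/sqrt(sin(c) - 1)


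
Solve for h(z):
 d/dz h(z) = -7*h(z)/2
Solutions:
 h(z) = C1*exp(-7*z/2)


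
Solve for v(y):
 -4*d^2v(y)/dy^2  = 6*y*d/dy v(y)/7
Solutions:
 v(y) = C1 + C2*erf(sqrt(21)*y/14)


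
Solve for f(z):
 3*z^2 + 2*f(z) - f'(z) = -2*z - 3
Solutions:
 f(z) = C1*exp(2*z) - 3*z^2/2 - 5*z/2 - 11/4


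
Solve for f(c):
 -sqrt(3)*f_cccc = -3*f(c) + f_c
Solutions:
 f(c) = (C1/sqrt(exp(c*sqrt(-6^(2/3)*(1 + sqrt(1 + 256*sqrt(3)))^(1/3)/6 + 4*2^(1/3)*3^(5/6)/(3*(1 + sqrt(1 + 256*sqrt(3)))^(1/3)) + 2*sqrt(2)/sqrt(-8*2^(1/3)*3^(5/6)/(1 + sqrt(1 + 256*sqrt(3)))^(1/3) + 6^(2/3)*(1 + sqrt(1 + 256*sqrt(3)))^(1/3))))) + C2*sqrt(exp(c*sqrt(-6^(2/3)*(1 + sqrt(1 + 256*sqrt(3)))^(1/3)/6 + 4*2^(1/3)*3^(5/6)/(3*(1 + sqrt(1 + 256*sqrt(3)))^(1/3)) + 2*sqrt(2)/sqrt(-8*2^(1/3)*3^(5/6)/(1 + sqrt(1 + 256*sqrt(3)))^(1/3) + 6^(2/3)*(1 + sqrt(1 + 256*sqrt(3)))^(1/3))))))*exp(-sqrt(6)*c*sqrt(-8*2^(1/3)*3^(5/6)/(1 + sqrt(1 + 256*sqrt(3)))^(1/3) + 6^(2/3)*(1 + sqrt(1 + 256*sqrt(3)))^(1/3))/12) + (C3*sin(c*sqrt(-4*2^(1/3)*3^(5/6)/(3*(1 + sqrt(1 + 256*sqrt(3)))^(1/3)) + 6^(2/3)*(1 + sqrt(1 + 256*sqrt(3)))^(1/3)/6 + 2*sqrt(2)/sqrt(-8*2^(1/3)*3^(5/6)/(1 + sqrt(1 + 256*sqrt(3)))^(1/3) + 6^(2/3)*(1 + sqrt(1 + 256*sqrt(3)))^(1/3)))/2) + C4*cos(c*sqrt(-4*2^(1/3)*3^(5/6)/(3*(1 + sqrt(1 + 256*sqrt(3)))^(1/3)) + 6^(2/3)*(1 + sqrt(1 + 256*sqrt(3)))^(1/3)/6 + 2*sqrt(2)/sqrt(-8*2^(1/3)*3^(5/6)/(1 + sqrt(1 + 256*sqrt(3)))^(1/3) + 6^(2/3)*(1 + sqrt(1 + 256*sqrt(3)))^(1/3)))/2))*exp(sqrt(6)*c*sqrt(-8*2^(1/3)*3^(5/6)/(1 + sqrt(1 + 256*sqrt(3)))^(1/3) + 6^(2/3)*(1 + sqrt(1 + 256*sqrt(3)))^(1/3))/12)


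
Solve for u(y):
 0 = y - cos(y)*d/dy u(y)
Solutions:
 u(y) = C1 + Integral(y/cos(y), y)


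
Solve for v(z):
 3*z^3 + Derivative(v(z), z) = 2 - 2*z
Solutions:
 v(z) = C1 - 3*z^4/4 - z^2 + 2*z


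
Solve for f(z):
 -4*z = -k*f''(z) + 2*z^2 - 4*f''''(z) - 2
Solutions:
 f(z) = C1 + C2*z + C3*exp(-z*sqrt(-k)/2) + C4*exp(z*sqrt(-k)/2) + z^4/(6*k) + 2*z^3/(3*k) + z^2*(-1 - 8/k)/k


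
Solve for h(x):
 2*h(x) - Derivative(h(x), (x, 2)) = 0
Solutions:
 h(x) = C1*exp(-sqrt(2)*x) + C2*exp(sqrt(2)*x)


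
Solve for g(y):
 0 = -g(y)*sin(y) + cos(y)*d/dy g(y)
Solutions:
 g(y) = C1/cos(y)


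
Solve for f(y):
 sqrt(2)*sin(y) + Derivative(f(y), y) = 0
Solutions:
 f(y) = C1 + sqrt(2)*cos(y)


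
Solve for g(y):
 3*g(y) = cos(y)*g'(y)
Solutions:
 g(y) = C1*(sin(y) + 1)^(3/2)/(sin(y) - 1)^(3/2)


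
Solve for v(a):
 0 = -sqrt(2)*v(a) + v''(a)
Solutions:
 v(a) = C1*exp(-2^(1/4)*a) + C2*exp(2^(1/4)*a)


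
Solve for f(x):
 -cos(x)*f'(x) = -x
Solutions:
 f(x) = C1 + Integral(x/cos(x), x)


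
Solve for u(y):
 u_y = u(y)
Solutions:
 u(y) = C1*exp(y)


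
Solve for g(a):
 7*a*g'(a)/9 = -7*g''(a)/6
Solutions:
 g(a) = C1 + C2*erf(sqrt(3)*a/3)


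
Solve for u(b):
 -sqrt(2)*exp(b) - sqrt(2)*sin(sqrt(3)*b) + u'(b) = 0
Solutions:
 u(b) = C1 + sqrt(2)*exp(b) - sqrt(6)*cos(sqrt(3)*b)/3


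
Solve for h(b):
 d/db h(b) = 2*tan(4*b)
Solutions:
 h(b) = C1 - log(cos(4*b))/2


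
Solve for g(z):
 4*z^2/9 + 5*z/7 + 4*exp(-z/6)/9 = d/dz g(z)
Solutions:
 g(z) = C1 + 4*z^3/27 + 5*z^2/14 - 8*exp(-z/6)/3


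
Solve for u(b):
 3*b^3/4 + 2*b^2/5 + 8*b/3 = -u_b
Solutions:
 u(b) = C1 - 3*b^4/16 - 2*b^3/15 - 4*b^2/3


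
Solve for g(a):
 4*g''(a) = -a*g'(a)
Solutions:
 g(a) = C1 + C2*erf(sqrt(2)*a/4)


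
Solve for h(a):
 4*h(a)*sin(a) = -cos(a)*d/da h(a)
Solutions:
 h(a) = C1*cos(a)^4


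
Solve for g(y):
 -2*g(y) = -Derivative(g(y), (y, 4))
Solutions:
 g(y) = C1*exp(-2^(1/4)*y) + C2*exp(2^(1/4)*y) + C3*sin(2^(1/4)*y) + C4*cos(2^(1/4)*y)


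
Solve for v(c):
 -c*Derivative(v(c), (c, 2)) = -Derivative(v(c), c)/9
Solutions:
 v(c) = C1 + C2*c^(10/9)


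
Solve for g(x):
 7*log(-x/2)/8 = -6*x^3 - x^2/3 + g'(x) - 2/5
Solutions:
 g(x) = C1 + 3*x^4/2 + x^3/9 + 7*x*log(-x)/8 + x*(-35*log(2) - 19)/40


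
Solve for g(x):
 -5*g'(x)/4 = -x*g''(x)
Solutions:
 g(x) = C1 + C2*x^(9/4)


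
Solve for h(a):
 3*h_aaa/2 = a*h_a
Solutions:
 h(a) = C1 + Integral(C2*airyai(2^(1/3)*3^(2/3)*a/3) + C3*airybi(2^(1/3)*3^(2/3)*a/3), a)


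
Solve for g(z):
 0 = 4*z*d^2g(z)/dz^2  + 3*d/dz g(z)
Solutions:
 g(z) = C1 + C2*z^(1/4)


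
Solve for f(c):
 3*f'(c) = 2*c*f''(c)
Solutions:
 f(c) = C1 + C2*c^(5/2)


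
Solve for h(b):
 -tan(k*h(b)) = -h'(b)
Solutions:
 h(b) = Piecewise((-asin(exp(C1*k + b*k))/k + pi/k, Ne(k, 0)), (nan, True))
 h(b) = Piecewise((asin(exp(C1*k + b*k))/k, Ne(k, 0)), (nan, True))


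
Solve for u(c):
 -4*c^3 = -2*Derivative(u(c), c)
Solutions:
 u(c) = C1 + c^4/2


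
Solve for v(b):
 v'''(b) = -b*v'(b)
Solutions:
 v(b) = C1 + Integral(C2*airyai(-b) + C3*airybi(-b), b)


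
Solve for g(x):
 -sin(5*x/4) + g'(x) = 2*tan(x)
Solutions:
 g(x) = C1 - 2*log(cos(x)) - 4*cos(5*x/4)/5


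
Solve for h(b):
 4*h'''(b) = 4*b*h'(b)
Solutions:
 h(b) = C1 + Integral(C2*airyai(b) + C3*airybi(b), b)


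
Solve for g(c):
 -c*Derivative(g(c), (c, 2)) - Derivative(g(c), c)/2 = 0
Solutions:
 g(c) = C1 + C2*sqrt(c)


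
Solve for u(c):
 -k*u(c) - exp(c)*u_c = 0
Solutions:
 u(c) = C1*exp(k*exp(-c))


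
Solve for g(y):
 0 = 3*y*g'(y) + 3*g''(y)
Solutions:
 g(y) = C1 + C2*erf(sqrt(2)*y/2)


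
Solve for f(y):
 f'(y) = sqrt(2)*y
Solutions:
 f(y) = C1 + sqrt(2)*y^2/2


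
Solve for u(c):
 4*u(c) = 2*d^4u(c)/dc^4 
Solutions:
 u(c) = C1*exp(-2^(1/4)*c) + C2*exp(2^(1/4)*c) + C3*sin(2^(1/4)*c) + C4*cos(2^(1/4)*c)


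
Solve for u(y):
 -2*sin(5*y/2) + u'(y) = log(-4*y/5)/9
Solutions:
 u(y) = C1 + y*log(-y)/9 - y*log(5)/9 - y/9 + 2*y*log(2)/9 - 4*cos(5*y/2)/5


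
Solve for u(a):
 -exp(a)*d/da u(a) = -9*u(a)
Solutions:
 u(a) = C1*exp(-9*exp(-a))


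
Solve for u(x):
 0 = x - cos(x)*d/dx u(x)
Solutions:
 u(x) = C1 + Integral(x/cos(x), x)


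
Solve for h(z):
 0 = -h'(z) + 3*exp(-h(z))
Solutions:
 h(z) = log(C1 + 3*z)


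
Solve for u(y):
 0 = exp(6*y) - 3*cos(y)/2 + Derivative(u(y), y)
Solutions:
 u(y) = C1 - exp(6*y)/6 + 3*sin(y)/2


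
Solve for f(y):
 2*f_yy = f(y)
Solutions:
 f(y) = C1*exp(-sqrt(2)*y/2) + C2*exp(sqrt(2)*y/2)


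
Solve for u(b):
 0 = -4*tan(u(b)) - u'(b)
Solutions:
 u(b) = pi - asin(C1*exp(-4*b))
 u(b) = asin(C1*exp(-4*b))


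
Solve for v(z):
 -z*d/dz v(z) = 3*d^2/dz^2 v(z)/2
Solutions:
 v(z) = C1 + C2*erf(sqrt(3)*z/3)


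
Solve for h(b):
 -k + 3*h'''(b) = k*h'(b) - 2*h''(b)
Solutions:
 h(b) = C1 + C2*exp(b*(sqrt(3*k + 1) - 1)/3) + C3*exp(-b*(sqrt(3*k + 1) + 1)/3) - b


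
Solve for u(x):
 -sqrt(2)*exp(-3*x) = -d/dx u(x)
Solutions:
 u(x) = C1 - sqrt(2)*exp(-3*x)/3


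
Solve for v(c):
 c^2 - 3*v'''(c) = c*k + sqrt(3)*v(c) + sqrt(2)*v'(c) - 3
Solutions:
 v(c) = C1*exp(c*(-2*2^(5/6)/(9*sqrt(3) + sqrt(8*sqrt(2) + 243))^(1/3) + 2^(2/3)*(9*sqrt(3) + sqrt(8*sqrt(2) + 243))^(1/3))/12)*sin(sqrt(3)*c*(2*2^(5/6)/(9*sqrt(3) + sqrt(8*sqrt(2) + 243))^(1/3) + 2^(2/3)*(9*sqrt(3) + sqrt(8*sqrt(2) + 243))^(1/3))/12) + C2*exp(c*(-2*2^(5/6)/(9*sqrt(3) + sqrt(8*sqrt(2) + 243))^(1/3) + 2^(2/3)*(9*sqrt(3) + sqrt(8*sqrt(2) + 243))^(1/3))/12)*cos(sqrt(3)*c*(2*2^(5/6)/(9*sqrt(3) + sqrt(8*sqrt(2) + 243))^(1/3) + 2^(2/3)*(9*sqrt(3) + sqrt(8*sqrt(2) + 243))^(1/3))/12) + C3*exp(-c*(-2*2^(5/6)/(9*sqrt(3) + sqrt(8*sqrt(2) + 243))^(1/3) + 2^(2/3)*(9*sqrt(3) + sqrt(8*sqrt(2) + 243))^(1/3))/6) + sqrt(3)*c^2/3 - sqrt(3)*c*k/3 - 2*sqrt(2)*c/3 + sqrt(2)*k/3 + 13*sqrt(3)/9


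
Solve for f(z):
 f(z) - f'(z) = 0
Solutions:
 f(z) = C1*exp(z)


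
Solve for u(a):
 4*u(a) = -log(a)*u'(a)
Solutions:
 u(a) = C1*exp(-4*li(a))


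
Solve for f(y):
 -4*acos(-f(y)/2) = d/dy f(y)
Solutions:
 Integral(1/acos(-_y/2), (_y, f(y))) = C1 - 4*y


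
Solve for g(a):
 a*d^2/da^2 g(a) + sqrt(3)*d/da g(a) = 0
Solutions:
 g(a) = C1 + C2*a^(1 - sqrt(3))


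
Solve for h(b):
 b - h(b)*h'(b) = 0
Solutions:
 h(b) = -sqrt(C1 + b^2)
 h(b) = sqrt(C1 + b^2)


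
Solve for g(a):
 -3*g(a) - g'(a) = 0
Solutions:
 g(a) = C1*exp(-3*a)


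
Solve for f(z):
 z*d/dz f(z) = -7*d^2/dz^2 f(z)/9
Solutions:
 f(z) = C1 + C2*erf(3*sqrt(14)*z/14)


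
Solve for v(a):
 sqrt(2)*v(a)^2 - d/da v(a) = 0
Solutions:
 v(a) = -1/(C1 + sqrt(2)*a)


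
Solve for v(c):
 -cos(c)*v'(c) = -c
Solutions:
 v(c) = C1 + Integral(c/cos(c), c)


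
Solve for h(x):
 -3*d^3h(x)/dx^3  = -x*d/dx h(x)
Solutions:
 h(x) = C1 + Integral(C2*airyai(3^(2/3)*x/3) + C3*airybi(3^(2/3)*x/3), x)


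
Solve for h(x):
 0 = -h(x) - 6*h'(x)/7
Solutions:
 h(x) = C1*exp(-7*x/6)


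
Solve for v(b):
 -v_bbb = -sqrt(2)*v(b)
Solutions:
 v(b) = C3*exp(2^(1/6)*b) + (C1*sin(2^(1/6)*sqrt(3)*b/2) + C2*cos(2^(1/6)*sqrt(3)*b/2))*exp(-2^(1/6)*b/2)


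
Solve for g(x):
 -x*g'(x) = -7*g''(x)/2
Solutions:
 g(x) = C1 + C2*erfi(sqrt(7)*x/7)


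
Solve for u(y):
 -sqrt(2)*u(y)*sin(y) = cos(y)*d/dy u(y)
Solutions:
 u(y) = C1*cos(y)^(sqrt(2))


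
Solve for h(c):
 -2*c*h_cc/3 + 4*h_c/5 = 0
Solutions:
 h(c) = C1 + C2*c^(11/5)


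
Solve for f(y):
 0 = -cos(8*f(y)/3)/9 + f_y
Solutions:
 -y/9 - 3*log(sin(8*f(y)/3) - 1)/16 + 3*log(sin(8*f(y)/3) + 1)/16 = C1


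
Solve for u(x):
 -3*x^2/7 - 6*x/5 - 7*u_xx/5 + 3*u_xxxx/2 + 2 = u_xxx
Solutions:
 u(x) = C1 + C2*x + C3*exp(x*(5 - sqrt(235))/15) + C4*exp(x*(5 + sqrt(235))/15) - 5*x^4/196 - 24*x^3/343 + 2575*x^2/4802


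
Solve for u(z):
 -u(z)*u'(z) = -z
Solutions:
 u(z) = -sqrt(C1 + z^2)
 u(z) = sqrt(C1 + z^2)


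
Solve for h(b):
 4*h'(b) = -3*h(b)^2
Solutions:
 h(b) = 4/(C1 + 3*b)


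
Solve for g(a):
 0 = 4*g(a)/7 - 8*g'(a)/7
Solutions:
 g(a) = C1*exp(a/2)


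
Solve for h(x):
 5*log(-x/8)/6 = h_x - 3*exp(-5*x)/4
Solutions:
 h(x) = C1 + 5*x*log(-x)/6 + 5*x*(-3*log(2) - 1)/6 - 3*exp(-5*x)/20


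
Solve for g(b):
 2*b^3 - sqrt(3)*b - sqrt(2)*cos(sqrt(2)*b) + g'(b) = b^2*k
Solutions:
 g(b) = C1 - b^4/2 + b^3*k/3 + sqrt(3)*b^2/2 + sin(sqrt(2)*b)


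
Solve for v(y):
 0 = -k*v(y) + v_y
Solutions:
 v(y) = C1*exp(k*y)


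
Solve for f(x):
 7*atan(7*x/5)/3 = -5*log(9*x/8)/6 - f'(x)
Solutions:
 f(x) = C1 - 5*x*log(x)/6 - 7*x*atan(7*x/5)/3 - 5*x*log(3)/3 + 5*x/6 + 5*x*log(2)/2 + 5*log(49*x^2 + 25)/6


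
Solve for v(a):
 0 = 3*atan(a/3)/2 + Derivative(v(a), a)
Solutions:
 v(a) = C1 - 3*a*atan(a/3)/2 + 9*log(a^2 + 9)/4


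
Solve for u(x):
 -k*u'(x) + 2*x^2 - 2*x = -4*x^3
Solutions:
 u(x) = C1 + x^4/k + 2*x^3/(3*k) - x^2/k


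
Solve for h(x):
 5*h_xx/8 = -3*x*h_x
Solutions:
 h(x) = C1 + C2*erf(2*sqrt(15)*x/5)


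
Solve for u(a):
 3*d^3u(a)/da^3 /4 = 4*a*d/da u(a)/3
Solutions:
 u(a) = C1 + Integral(C2*airyai(2*6^(1/3)*a/3) + C3*airybi(2*6^(1/3)*a/3), a)


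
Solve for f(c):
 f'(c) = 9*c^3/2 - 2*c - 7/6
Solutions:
 f(c) = C1 + 9*c^4/8 - c^2 - 7*c/6


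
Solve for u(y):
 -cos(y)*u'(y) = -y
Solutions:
 u(y) = C1 + Integral(y/cos(y), y)


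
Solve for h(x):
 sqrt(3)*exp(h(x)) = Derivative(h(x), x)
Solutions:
 h(x) = log(-1/(C1 + sqrt(3)*x))


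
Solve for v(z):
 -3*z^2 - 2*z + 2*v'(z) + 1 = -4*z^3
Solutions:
 v(z) = C1 - z^4/2 + z^3/2 + z^2/2 - z/2


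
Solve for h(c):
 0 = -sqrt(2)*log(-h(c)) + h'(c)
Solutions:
 -li(-h(c)) = C1 + sqrt(2)*c


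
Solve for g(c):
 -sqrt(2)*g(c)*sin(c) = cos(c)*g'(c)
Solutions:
 g(c) = C1*cos(c)^(sqrt(2))


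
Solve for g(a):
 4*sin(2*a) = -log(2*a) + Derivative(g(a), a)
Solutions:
 g(a) = C1 + a*log(a) - a + a*log(2) - 2*cos(2*a)


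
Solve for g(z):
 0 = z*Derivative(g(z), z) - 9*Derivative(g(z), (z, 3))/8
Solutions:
 g(z) = C1 + Integral(C2*airyai(2*3^(1/3)*z/3) + C3*airybi(2*3^(1/3)*z/3), z)


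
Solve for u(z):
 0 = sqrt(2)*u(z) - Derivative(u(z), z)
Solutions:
 u(z) = C1*exp(sqrt(2)*z)


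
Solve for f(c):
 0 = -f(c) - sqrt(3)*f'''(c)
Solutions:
 f(c) = C3*exp(-3^(5/6)*c/3) + (C1*sin(3^(1/3)*c/2) + C2*cos(3^(1/3)*c/2))*exp(3^(5/6)*c/6)


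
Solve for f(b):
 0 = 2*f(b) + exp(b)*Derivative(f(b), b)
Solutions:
 f(b) = C1*exp(2*exp(-b))


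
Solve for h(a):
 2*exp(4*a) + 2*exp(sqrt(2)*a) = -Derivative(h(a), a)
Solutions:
 h(a) = C1 - exp(4*a)/2 - sqrt(2)*exp(sqrt(2)*a)


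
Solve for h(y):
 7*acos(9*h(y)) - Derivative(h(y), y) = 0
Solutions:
 Integral(1/acos(9*_y), (_y, h(y))) = C1 + 7*y


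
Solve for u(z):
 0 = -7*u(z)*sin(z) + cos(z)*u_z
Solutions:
 u(z) = C1/cos(z)^7


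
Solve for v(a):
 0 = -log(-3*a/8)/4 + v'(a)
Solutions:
 v(a) = C1 + a*log(-a)/4 + a*(-3*log(2) - 1 + log(3))/4


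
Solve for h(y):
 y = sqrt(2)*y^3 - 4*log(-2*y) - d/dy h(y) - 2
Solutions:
 h(y) = C1 + sqrt(2)*y^4/4 - y^2/2 - 4*y*log(-y) + 2*y*(1 - 2*log(2))


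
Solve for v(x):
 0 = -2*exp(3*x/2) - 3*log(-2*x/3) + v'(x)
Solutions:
 v(x) = C1 + 3*x*log(-x) + 3*x*(-log(3) - 1 + log(2)) + 4*exp(3*x/2)/3


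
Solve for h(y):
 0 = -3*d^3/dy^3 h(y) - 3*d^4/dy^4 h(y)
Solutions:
 h(y) = C1 + C2*y + C3*y^2 + C4*exp(-y)


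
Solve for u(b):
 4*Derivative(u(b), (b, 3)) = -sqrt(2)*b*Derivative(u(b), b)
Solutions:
 u(b) = C1 + Integral(C2*airyai(-sqrt(2)*b/2) + C3*airybi(-sqrt(2)*b/2), b)


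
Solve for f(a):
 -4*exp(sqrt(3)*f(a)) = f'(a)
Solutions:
 f(a) = sqrt(3)*(2*log(1/(C1 + 4*a)) - log(3))/6


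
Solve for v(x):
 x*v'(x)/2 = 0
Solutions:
 v(x) = C1


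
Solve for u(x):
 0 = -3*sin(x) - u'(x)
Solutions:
 u(x) = C1 + 3*cos(x)


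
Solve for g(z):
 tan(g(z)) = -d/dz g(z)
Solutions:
 g(z) = pi - asin(C1*exp(-z))
 g(z) = asin(C1*exp(-z))


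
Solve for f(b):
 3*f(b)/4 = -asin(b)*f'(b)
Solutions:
 f(b) = C1*exp(-3*Integral(1/asin(b), b)/4)


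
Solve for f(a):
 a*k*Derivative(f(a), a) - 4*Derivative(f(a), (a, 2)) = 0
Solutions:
 f(a) = Piecewise((-sqrt(2)*sqrt(pi)*C1*erf(sqrt(2)*a*sqrt(-k)/4)/sqrt(-k) - C2, (k > 0) | (k < 0)), (-C1*a - C2, True))


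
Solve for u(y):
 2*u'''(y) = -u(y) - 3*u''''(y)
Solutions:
 u(y) = C1*exp(y*(-1 + sqrt(1 + 6*2^(2/3)/(1 + sqrt(15)*I)^(1/3) + 3*2^(1/3)*(1 + sqrt(15)*I)^(1/3)))/6)*sin(y*sqrt(Abs(-2 + 6*2^(2/3)/(1 + sqrt(15)*I)^(1/3) + 2/sqrt(1 + 6*2^(2/3)/(1 + sqrt(15)*I)^(1/3) + 3*2^(1/3)*(1 + sqrt(15)*I)^(1/3)) + 3*2^(1/3)*(1 + sqrt(15)*I)^(1/3)))/6) + C2*exp(y*(-1 + sqrt(1 + 6*2^(2/3)/(1 + sqrt(15)*I)^(1/3) + 3*2^(1/3)*(1 + sqrt(15)*I)^(1/3)))/6)*cos(y*sqrt(-2 + 6*2^(2/3)/(1 + sqrt(15)*I)^(1/3) + 2/sqrt(1 + 6*2^(2/3)/(1 + sqrt(15)*I)^(1/3) + 3*2^(1/3)*(1 + sqrt(15)*I)^(1/3)) + 3*2^(1/3)*(1 + sqrt(15)*I)^(1/3))/6) + C3*exp(-y*(1 + sqrt(1 + 6*2^(2/3)/(1 + sqrt(15)*I)^(1/3) + 3*2^(1/3)*(1 + sqrt(15)*I)^(1/3)))/6)*sin(y*sqrt(Abs(2 - 3*2^(1/3)*(1 + sqrt(15)*I)^(1/3) + 2/sqrt(1 + 6*2^(2/3)/(1 + sqrt(15)*I)^(1/3) + 3*2^(1/3)*(1 + sqrt(15)*I)^(1/3)) - 6*2^(2/3)/(1 + sqrt(15)*I)^(1/3)))/6) + C4*exp(-y*(1 + sqrt(1 + 6*2^(2/3)/(1 + sqrt(15)*I)^(1/3) + 3*2^(1/3)*(1 + sqrt(15)*I)^(1/3)))/6)*cos(y*sqrt(-2 + 6*2^(2/3)/(1 + sqrt(15)*I)^(1/3) - 2/sqrt(1 + 6*2^(2/3)/(1 + sqrt(15)*I)^(1/3) + 3*2^(1/3)*(1 + sqrt(15)*I)^(1/3)) + 3*2^(1/3)*(1 + sqrt(15)*I)^(1/3))/6)


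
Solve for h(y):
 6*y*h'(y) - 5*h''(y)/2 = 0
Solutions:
 h(y) = C1 + C2*erfi(sqrt(30)*y/5)


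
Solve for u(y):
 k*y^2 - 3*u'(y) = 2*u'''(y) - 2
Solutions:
 u(y) = C1 + C2*sin(sqrt(6)*y/2) + C3*cos(sqrt(6)*y/2) + k*y^3/9 - 4*k*y/9 + 2*y/3


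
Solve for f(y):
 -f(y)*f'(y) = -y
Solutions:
 f(y) = -sqrt(C1 + y^2)
 f(y) = sqrt(C1 + y^2)


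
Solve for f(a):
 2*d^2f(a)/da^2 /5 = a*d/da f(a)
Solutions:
 f(a) = C1 + C2*erfi(sqrt(5)*a/2)


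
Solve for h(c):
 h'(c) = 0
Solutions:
 h(c) = C1


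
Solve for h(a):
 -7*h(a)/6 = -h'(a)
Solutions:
 h(a) = C1*exp(7*a/6)


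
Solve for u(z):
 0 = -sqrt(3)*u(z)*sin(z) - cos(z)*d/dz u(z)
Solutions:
 u(z) = C1*cos(z)^(sqrt(3))


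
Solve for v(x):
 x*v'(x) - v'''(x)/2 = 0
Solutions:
 v(x) = C1 + Integral(C2*airyai(2^(1/3)*x) + C3*airybi(2^(1/3)*x), x)


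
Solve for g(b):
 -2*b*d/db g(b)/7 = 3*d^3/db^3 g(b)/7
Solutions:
 g(b) = C1 + Integral(C2*airyai(-2^(1/3)*3^(2/3)*b/3) + C3*airybi(-2^(1/3)*3^(2/3)*b/3), b)


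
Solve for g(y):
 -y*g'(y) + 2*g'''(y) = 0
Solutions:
 g(y) = C1 + Integral(C2*airyai(2^(2/3)*y/2) + C3*airybi(2^(2/3)*y/2), y)


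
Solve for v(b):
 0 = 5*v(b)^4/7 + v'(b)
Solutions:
 v(b) = 7^(1/3)*(1/(C1 + 15*b))^(1/3)
 v(b) = 7^(1/3)*(-3^(2/3) - 3*3^(1/6)*I)*(1/(C1 + 5*b))^(1/3)/6
 v(b) = 7^(1/3)*(-3^(2/3) + 3*3^(1/6)*I)*(1/(C1 + 5*b))^(1/3)/6


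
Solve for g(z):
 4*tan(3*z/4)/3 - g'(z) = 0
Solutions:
 g(z) = C1 - 16*log(cos(3*z/4))/9


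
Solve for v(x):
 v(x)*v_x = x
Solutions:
 v(x) = -sqrt(C1 + x^2)
 v(x) = sqrt(C1 + x^2)


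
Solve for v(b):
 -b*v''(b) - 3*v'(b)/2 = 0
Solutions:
 v(b) = C1 + C2/sqrt(b)


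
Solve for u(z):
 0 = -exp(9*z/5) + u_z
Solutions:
 u(z) = C1 + 5*exp(9*z/5)/9


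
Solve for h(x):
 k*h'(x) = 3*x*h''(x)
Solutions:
 h(x) = C1 + x^(re(k)/3 + 1)*(C2*sin(log(x)*Abs(im(k))/3) + C3*cos(log(x)*im(k)/3))


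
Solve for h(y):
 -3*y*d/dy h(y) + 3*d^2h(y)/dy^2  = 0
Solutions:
 h(y) = C1 + C2*erfi(sqrt(2)*y/2)


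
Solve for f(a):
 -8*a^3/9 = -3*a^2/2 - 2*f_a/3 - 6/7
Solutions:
 f(a) = C1 + a^4/3 - 3*a^3/4 - 9*a/7


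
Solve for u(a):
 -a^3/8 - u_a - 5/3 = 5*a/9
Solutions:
 u(a) = C1 - a^4/32 - 5*a^2/18 - 5*a/3


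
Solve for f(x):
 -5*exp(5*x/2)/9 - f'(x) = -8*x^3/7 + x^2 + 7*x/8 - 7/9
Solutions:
 f(x) = C1 + 2*x^4/7 - x^3/3 - 7*x^2/16 + 7*x/9 - 2*exp(5*x/2)/9


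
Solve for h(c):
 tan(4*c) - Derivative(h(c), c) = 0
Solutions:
 h(c) = C1 - log(cos(4*c))/4


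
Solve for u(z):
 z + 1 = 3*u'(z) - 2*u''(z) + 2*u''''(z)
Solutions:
 u(z) = C1 + C2*exp(6^(1/3)*z*(2*6^(1/3)/(sqrt(681) + 27)^(1/3) + (sqrt(681) + 27)^(1/3))/12)*sin(2^(1/3)*3^(1/6)*z*(-3^(2/3)*(sqrt(681) + 27)^(1/3) + 6*2^(1/3)/(sqrt(681) + 27)^(1/3))/12) + C3*exp(6^(1/3)*z*(2*6^(1/3)/(sqrt(681) + 27)^(1/3) + (sqrt(681) + 27)^(1/3))/12)*cos(2^(1/3)*3^(1/6)*z*(-3^(2/3)*(sqrt(681) + 27)^(1/3) + 6*2^(1/3)/(sqrt(681) + 27)^(1/3))/12) + C4*exp(-6^(1/3)*z*(2*6^(1/3)/(sqrt(681) + 27)^(1/3) + (sqrt(681) + 27)^(1/3))/6) + z^2/6 + 5*z/9


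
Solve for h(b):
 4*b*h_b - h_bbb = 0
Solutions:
 h(b) = C1 + Integral(C2*airyai(2^(2/3)*b) + C3*airybi(2^(2/3)*b), b)


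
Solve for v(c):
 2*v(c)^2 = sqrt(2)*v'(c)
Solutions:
 v(c) = -1/(C1 + sqrt(2)*c)


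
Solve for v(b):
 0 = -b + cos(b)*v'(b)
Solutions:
 v(b) = C1 + Integral(b/cos(b), b)


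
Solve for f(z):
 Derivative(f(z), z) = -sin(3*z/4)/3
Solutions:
 f(z) = C1 + 4*cos(3*z/4)/9


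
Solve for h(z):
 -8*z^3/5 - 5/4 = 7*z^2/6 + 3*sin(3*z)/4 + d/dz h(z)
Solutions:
 h(z) = C1 - 2*z^4/5 - 7*z^3/18 - 5*z/4 + cos(3*z)/4


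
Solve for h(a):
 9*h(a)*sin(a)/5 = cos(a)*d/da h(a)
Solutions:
 h(a) = C1/cos(a)^(9/5)


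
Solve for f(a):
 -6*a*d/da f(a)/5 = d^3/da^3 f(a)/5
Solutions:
 f(a) = C1 + Integral(C2*airyai(-6^(1/3)*a) + C3*airybi(-6^(1/3)*a), a)


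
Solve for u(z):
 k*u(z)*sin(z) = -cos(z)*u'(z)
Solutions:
 u(z) = C1*exp(k*log(cos(z)))


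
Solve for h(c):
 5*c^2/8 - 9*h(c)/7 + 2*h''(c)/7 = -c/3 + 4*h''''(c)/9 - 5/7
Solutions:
 h(c) = 35*c^2/72 + 7*c/27 + (C1*sin(3*sqrt(2)*7^(3/4)*c*sin(atan(3*sqrt(3))/2)/14) + C2*cos(3*sqrt(2)*7^(3/4)*c*sin(atan(3*sqrt(3))/2)/14))*exp(-3*sqrt(2)*7^(3/4)*c*cos(atan(3*sqrt(3))/2)/14) + (C3*sin(3*sqrt(2)*7^(3/4)*c*sin(atan(3*sqrt(3))/2)/14) + C4*cos(3*sqrt(2)*7^(3/4)*c*sin(atan(3*sqrt(3))/2)/14))*exp(3*sqrt(2)*7^(3/4)*c*cos(atan(3*sqrt(3))/2)/14) + 125/162


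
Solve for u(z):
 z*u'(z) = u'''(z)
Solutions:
 u(z) = C1 + Integral(C2*airyai(z) + C3*airybi(z), z)


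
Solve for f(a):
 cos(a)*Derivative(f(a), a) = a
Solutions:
 f(a) = C1 + Integral(a/cos(a), a)


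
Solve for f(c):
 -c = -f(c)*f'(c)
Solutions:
 f(c) = -sqrt(C1 + c^2)
 f(c) = sqrt(C1 + c^2)


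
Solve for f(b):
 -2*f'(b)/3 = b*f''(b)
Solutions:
 f(b) = C1 + C2*b^(1/3)


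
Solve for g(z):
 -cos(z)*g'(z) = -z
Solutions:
 g(z) = C1 + Integral(z/cos(z), z)


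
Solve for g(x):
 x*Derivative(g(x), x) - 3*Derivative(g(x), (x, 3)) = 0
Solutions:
 g(x) = C1 + Integral(C2*airyai(3^(2/3)*x/3) + C3*airybi(3^(2/3)*x/3), x)


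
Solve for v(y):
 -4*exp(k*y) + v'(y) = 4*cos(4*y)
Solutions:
 v(y) = C1 + sin(4*y) + 4*exp(k*y)/k


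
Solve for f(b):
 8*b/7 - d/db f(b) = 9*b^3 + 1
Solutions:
 f(b) = C1 - 9*b^4/4 + 4*b^2/7 - b


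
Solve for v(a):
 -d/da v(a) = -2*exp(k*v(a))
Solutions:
 v(a) = Piecewise((log(-1/(C1*k + 2*a*k))/k, Ne(k, 0)), (nan, True))
 v(a) = Piecewise((C1 + 2*a, Eq(k, 0)), (nan, True))


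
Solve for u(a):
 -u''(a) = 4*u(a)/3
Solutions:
 u(a) = C1*sin(2*sqrt(3)*a/3) + C2*cos(2*sqrt(3)*a/3)


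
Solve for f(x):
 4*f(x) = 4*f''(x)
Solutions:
 f(x) = C1*exp(-x) + C2*exp(x)


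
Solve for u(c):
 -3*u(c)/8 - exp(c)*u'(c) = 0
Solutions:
 u(c) = C1*exp(3*exp(-c)/8)


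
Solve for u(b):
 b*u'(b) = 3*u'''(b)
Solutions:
 u(b) = C1 + Integral(C2*airyai(3^(2/3)*b/3) + C3*airybi(3^(2/3)*b/3), b)


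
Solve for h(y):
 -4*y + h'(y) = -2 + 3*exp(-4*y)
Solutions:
 h(y) = C1 + 2*y^2 - 2*y - 3*exp(-4*y)/4


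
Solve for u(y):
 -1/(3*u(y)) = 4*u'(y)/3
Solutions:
 u(y) = -sqrt(C1 - 2*y)/2
 u(y) = sqrt(C1 - 2*y)/2


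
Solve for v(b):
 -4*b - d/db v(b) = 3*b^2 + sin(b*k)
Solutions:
 v(b) = C1 - b^3 - 2*b^2 + cos(b*k)/k


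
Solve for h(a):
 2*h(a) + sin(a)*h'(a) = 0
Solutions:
 h(a) = C1*(cos(a) + 1)/(cos(a) - 1)


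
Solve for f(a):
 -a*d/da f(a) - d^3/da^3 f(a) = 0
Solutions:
 f(a) = C1 + Integral(C2*airyai(-a) + C3*airybi(-a), a)


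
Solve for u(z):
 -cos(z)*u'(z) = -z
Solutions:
 u(z) = C1 + Integral(z/cos(z), z)


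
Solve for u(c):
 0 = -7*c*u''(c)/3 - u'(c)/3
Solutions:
 u(c) = C1 + C2*c^(6/7)


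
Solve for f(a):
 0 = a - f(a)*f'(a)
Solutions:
 f(a) = -sqrt(C1 + a^2)
 f(a) = sqrt(C1 + a^2)


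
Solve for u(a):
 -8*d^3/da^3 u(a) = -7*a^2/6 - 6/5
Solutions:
 u(a) = C1 + C2*a + C3*a^2 + 7*a^5/2880 + a^3/40


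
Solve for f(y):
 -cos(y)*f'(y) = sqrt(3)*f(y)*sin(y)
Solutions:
 f(y) = C1*cos(y)^(sqrt(3))


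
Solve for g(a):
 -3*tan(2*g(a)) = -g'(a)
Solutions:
 g(a) = -asin(C1*exp(6*a))/2 + pi/2
 g(a) = asin(C1*exp(6*a))/2


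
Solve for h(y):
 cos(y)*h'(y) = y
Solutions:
 h(y) = C1 + Integral(y/cos(y), y)


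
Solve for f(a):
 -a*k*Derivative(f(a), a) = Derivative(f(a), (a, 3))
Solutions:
 f(a) = C1 + Integral(C2*airyai(a*(-k)^(1/3)) + C3*airybi(a*(-k)^(1/3)), a)


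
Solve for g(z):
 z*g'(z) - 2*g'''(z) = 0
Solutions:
 g(z) = C1 + Integral(C2*airyai(2^(2/3)*z/2) + C3*airybi(2^(2/3)*z/2), z)


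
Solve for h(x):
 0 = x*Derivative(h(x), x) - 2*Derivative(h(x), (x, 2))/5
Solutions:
 h(x) = C1 + C2*erfi(sqrt(5)*x/2)


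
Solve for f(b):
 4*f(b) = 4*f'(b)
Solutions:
 f(b) = C1*exp(b)


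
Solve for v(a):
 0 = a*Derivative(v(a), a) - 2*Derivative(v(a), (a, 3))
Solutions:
 v(a) = C1 + Integral(C2*airyai(2^(2/3)*a/2) + C3*airybi(2^(2/3)*a/2), a)


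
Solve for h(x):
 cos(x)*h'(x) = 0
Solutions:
 h(x) = C1


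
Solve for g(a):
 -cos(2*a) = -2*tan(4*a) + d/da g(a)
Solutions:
 g(a) = C1 - log(cos(4*a))/2 - sin(2*a)/2


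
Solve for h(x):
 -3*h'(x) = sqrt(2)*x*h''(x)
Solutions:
 h(x) = C1 + C2*x^(1 - 3*sqrt(2)/2)


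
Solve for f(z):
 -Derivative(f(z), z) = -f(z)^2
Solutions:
 f(z) = -1/(C1 + z)


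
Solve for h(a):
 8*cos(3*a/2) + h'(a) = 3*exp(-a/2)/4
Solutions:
 h(a) = C1 - 16*sin(3*a/2)/3 - 3*exp(-a/2)/2


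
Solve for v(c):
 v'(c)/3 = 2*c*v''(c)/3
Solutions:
 v(c) = C1 + C2*c^(3/2)


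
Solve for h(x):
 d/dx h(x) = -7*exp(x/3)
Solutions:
 h(x) = C1 - 21*exp(x/3)


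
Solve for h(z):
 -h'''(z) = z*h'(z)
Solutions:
 h(z) = C1 + Integral(C2*airyai(-z) + C3*airybi(-z), z)


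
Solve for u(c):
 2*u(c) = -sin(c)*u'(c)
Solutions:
 u(c) = C1*(cos(c) + 1)/(cos(c) - 1)


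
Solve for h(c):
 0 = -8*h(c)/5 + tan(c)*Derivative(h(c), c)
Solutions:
 h(c) = C1*sin(c)^(8/5)


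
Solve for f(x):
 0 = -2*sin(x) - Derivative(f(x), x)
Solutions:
 f(x) = C1 + 2*cos(x)


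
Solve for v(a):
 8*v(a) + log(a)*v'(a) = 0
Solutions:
 v(a) = C1*exp(-8*li(a))


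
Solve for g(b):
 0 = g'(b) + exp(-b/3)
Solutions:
 g(b) = C1 + 3*exp(-b/3)


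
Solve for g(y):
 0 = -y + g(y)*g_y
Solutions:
 g(y) = -sqrt(C1 + y^2)
 g(y) = sqrt(C1 + y^2)


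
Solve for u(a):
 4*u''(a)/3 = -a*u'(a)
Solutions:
 u(a) = C1 + C2*erf(sqrt(6)*a/4)


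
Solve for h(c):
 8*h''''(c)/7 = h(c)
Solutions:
 h(c) = C1*exp(-14^(1/4)*c/2) + C2*exp(14^(1/4)*c/2) + C3*sin(14^(1/4)*c/2) + C4*cos(14^(1/4)*c/2)


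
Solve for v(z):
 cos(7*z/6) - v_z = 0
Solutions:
 v(z) = C1 + 6*sin(7*z/6)/7


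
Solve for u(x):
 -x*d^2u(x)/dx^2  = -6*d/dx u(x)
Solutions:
 u(x) = C1 + C2*x^7


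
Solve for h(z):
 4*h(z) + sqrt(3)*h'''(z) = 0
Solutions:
 h(z) = C3*exp(-2^(2/3)*3^(5/6)*z/3) + (C1*sin(2^(2/3)*3^(1/3)*z/2) + C2*cos(2^(2/3)*3^(1/3)*z/2))*exp(2^(2/3)*3^(5/6)*z/6)


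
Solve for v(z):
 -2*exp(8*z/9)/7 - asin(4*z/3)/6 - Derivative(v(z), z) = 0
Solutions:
 v(z) = C1 - z*asin(4*z/3)/6 - sqrt(9 - 16*z^2)/24 - 9*exp(8*z/9)/28


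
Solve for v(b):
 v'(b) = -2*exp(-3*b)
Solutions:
 v(b) = C1 + 2*exp(-3*b)/3


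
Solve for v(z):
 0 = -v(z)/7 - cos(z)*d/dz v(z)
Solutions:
 v(z) = C1*(sin(z) - 1)^(1/14)/(sin(z) + 1)^(1/14)


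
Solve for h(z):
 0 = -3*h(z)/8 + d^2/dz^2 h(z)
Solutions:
 h(z) = C1*exp(-sqrt(6)*z/4) + C2*exp(sqrt(6)*z/4)


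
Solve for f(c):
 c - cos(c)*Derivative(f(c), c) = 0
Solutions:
 f(c) = C1 + Integral(c/cos(c), c)


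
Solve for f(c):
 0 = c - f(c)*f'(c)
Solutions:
 f(c) = -sqrt(C1 + c^2)
 f(c) = sqrt(C1 + c^2)


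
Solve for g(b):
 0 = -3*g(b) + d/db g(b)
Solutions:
 g(b) = C1*exp(3*b)


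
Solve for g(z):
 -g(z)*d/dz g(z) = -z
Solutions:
 g(z) = -sqrt(C1 + z^2)
 g(z) = sqrt(C1 + z^2)


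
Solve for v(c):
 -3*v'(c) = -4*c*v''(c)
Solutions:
 v(c) = C1 + C2*c^(7/4)


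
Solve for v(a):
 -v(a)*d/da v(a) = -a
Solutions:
 v(a) = -sqrt(C1 + a^2)
 v(a) = sqrt(C1 + a^2)


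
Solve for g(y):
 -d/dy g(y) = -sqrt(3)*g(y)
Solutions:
 g(y) = C1*exp(sqrt(3)*y)


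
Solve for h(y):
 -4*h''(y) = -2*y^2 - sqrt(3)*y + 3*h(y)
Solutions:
 h(y) = C1*sin(sqrt(3)*y/2) + C2*cos(sqrt(3)*y/2) + 2*y^2/3 + sqrt(3)*y/3 - 16/9


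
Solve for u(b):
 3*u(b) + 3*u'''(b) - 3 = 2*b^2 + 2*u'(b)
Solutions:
 u(b) = C1*exp(2^(1/3)*b*(4/(sqrt(697) + 27)^(1/3) + 2^(1/3)*(sqrt(697) + 27)^(1/3))/12)*sin(2^(1/3)*sqrt(3)*b*(-2^(1/3)*(sqrt(697) + 27)^(1/3) + 4/(sqrt(697) + 27)^(1/3))/12) + C2*exp(2^(1/3)*b*(4/(sqrt(697) + 27)^(1/3) + 2^(1/3)*(sqrt(697) + 27)^(1/3))/12)*cos(2^(1/3)*sqrt(3)*b*(-2^(1/3)*(sqrt(697) + 27)^(1/3) + 4/(sqrt(697) + 27)^(1/3))/12) + C3*exp(-2^(1/3)*b*(4/(sqrt(697) + 27)^(1/3) + 2^(1/3)*(sqrt(697) + 27)^(1/3))/6) + 2*b^2/3 + 8*b/9 + 43/27


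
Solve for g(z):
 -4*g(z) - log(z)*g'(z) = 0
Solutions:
 g(z) = C1*exp(-4*li(z))


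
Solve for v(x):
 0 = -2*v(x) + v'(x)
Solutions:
 v(x) = C1*exp(2*x)


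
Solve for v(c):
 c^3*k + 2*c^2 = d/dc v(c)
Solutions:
 v(c) = C1 + c^4*k/4 + 2*c^3/3


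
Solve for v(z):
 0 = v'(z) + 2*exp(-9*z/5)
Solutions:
 v(z) = C1 + 10*exp(-9*z/5)/9


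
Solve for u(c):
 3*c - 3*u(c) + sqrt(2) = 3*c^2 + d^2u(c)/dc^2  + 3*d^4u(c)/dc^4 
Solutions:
 u(c) = -c^2 + c + (C1*sin(c*cos(atan(sqrt(35))/2)) + C2*cos(c*cos(atan(sqrt(35))/2)))*exp(-c*sin(atan(sqrt(35))/2)) + (C3*sin(c*cos(atan(sqrt(35))/2)) + C4*cos(c*cos(atan(sqrt(35))/2)))*exp(c*sin(atan(sqrt(35))/2)) + sqrt(2)/3 + 2/3
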